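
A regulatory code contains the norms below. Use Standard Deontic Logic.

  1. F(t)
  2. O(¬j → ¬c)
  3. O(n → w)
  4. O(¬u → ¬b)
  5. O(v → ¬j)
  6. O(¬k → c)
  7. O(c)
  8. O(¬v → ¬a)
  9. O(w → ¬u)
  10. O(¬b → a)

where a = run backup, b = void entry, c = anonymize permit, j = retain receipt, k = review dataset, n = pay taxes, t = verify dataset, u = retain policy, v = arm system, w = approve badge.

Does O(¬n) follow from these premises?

From premise 7 we have O(c).
Premise 2, O(¬j → ¬c), contraposes to O(c → j); with O(c) we get O(j).
The contrapositive of premise 5 (O(v → ¬j)) is O(j → ¬v), and O(j) is already established, so O(¬v).
Applying K to premise 8 (O(¬v → ¬a)) and O(¬v) yields O(¬a).
Premise 10 is O(¬b → a); contrapositively O(¬a → b). Since O(¬a) holds, K gives O(b).
The contrapositive of premise 4 (O(¬u → ¬b)) is O(b → u), and O(b) is already established, so O(u).
The contrapositive of premise 9 (O(w → ¬u)) is O(u → ¬w), and O(u) is already established, so O(¬w).
Premise 3 is O(n → w); contrapositively O(¬w → ¬n). Since O(¬w) holds, K gives O(¬n).
Premises 1, 6 do not contribute to this derivation.
So O(¬n) follows.

Yes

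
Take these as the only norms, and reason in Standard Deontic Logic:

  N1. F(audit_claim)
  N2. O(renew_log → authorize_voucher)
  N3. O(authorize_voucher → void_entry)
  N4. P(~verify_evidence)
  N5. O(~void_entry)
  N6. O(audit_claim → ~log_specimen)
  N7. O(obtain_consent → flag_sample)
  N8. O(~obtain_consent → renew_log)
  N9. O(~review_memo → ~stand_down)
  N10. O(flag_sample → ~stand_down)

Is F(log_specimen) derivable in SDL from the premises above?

No

Premise 6 is O(audit_claim → ~log_specimen), but O(audit_claim) is not derivable from the premises, so it does not yield O(~log_specimen).
No other premise forces O(~log_specimen). An ideal world satisfying every premise can still have log_specimen true, so F(log_specimen) is not derivable.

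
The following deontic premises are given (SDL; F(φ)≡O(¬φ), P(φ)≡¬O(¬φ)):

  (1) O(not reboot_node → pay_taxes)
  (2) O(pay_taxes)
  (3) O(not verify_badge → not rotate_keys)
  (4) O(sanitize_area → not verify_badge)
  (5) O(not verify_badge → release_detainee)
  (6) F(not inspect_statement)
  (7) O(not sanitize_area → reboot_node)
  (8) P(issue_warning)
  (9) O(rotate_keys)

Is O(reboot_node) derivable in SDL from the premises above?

Yes

From premise 9 we have O(rotate_keys).
Premise 3, O(not verify_badge → not rotate_keys), contraposes to O(rotate_keys → verify_badge); with O(rotate_keys) we get O(verify_badge).
Premise 4 is O(sanitize_area → not verify_badge); contrapositively O(verify_badge → not sanitize_area). Since O(verify_badge) holds, K gives O(not sanitize_area).
Applying K to premise 7 (O(not sanitize_area → reboot_node)) and O(not sanitize_area) yields O(reboot_node).
Premises 1, 2, 5, 6, 8 do not contribute to this derivation.
So O(reboot_node) follows.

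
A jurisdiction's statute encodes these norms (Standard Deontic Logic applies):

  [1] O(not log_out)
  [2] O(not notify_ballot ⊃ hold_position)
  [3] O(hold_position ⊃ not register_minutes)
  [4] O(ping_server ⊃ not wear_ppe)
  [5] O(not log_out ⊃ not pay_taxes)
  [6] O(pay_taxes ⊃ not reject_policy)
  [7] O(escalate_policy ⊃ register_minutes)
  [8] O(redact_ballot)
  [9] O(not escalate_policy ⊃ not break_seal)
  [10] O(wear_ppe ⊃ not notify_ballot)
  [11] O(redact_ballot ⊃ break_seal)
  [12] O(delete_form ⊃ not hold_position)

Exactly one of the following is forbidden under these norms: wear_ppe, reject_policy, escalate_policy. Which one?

wear_ppe

Premise 8 states O(redact_ballot) outright.
Applying K to premise 11 (O(redact_ballot ⊃ break_seal)) and O(redact_ballot) yields O(break_seal).
Premise 9, O(not escalate_policy ⊃ not break_seal), contraposes to O(break_seal ⊃ escalate_policy); with O(break_seal) we get O(escalate_policy).
From O(escalate_policy) and premise 7, O(escalate_policy ⊃ register_minutes), we obtain O(register_minutes).
The contrapositive of premise 3 (O(hold_position ⊃ not register_minutes)) is O(register_minutes ⊃ not hold_position), and O(register_minutes) is already established, so O(not hold_position).
Premise 2, O(not notify_ballot ⊃ hold_position), contraposes to O(not hold_position ⊃ notify_ballot); with O(not hold_position) we get O(notify_ballot).
Premise 10, O(wear_ppe ⊃ not notify_ballot), contraposes to O(notify_ballot ⊃ not wear_ppe); with O(notify_ballot) we get O(not wear_ppe).
So O(not wear_ppe) holds, i.e. wear_ppe is forbidden. None of the other listed options is forbidden under the premises.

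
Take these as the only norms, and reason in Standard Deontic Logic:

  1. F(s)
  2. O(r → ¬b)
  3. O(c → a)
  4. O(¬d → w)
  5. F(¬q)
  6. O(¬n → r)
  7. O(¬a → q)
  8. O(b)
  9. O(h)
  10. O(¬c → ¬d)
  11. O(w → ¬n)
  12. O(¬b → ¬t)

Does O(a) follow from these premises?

Yes

Premise 8 states O(b) outright.
Premise 2 is O(r → ¬b); contrapositively O(b → ¬r). Since O(b) holds, K gives O(¬r).
The contrapositive of premise 6 (O(¬n → r)) is O(¬r → n), and O(¬r) is already established, so O(n).
Premise 11 is O(w → ¬n); contrapositively O(n → ¬w). Since O(n) holds, K gives O(¬w).
The contrapositive of premise 4 (O(¬d → w)) is O(¬w → d), and O(¬w) is already established, so O(d).
Premise 10, O(¬c → ¬d), contraposes to O(d → c); with O(d) we get O(c).
With premise 3, O(c → a), the K-axiom yields O(a).
Premises 1, 5, 7, 9, 12 do not contribute to this derivation.
So O(a) follows.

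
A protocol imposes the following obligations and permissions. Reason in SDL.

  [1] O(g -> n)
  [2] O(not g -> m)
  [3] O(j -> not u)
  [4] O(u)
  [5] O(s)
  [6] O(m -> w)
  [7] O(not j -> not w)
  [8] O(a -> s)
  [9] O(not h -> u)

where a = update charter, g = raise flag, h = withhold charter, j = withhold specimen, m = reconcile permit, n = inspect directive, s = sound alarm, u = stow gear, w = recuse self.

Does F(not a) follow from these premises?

No

Premise 8 is O(a -> s); even if O(s) held, inferring O(a) would be affirming the consequent — invalid.
No other premise forces O(a). An ideal world satisfying every premise can still have not a true, so F(not a) is not derivable.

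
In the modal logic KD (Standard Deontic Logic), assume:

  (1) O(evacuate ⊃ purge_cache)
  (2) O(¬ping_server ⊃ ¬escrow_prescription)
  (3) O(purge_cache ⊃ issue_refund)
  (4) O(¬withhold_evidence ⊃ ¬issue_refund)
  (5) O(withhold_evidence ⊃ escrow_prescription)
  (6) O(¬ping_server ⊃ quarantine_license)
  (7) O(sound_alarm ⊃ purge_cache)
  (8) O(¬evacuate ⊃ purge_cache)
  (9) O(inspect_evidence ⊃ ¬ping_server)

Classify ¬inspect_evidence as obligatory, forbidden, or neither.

Premises 1 and 8 cover both cases: O(evacuate ⊃ purge_cache) and O(¬evacuate ⊃ purge_cache). Since evacuate ∨ ¬evacuate is a tautology, O(purge_cache) follows.
Applying K to premise 3 (O(purge_cache ⊃ issue_refund)) and O(purge_cache) yields O(issue_refund).
Premise 4, O(¬withhold_evidence ⊃ ¬issue_refund), contraposes to O(issue_refund ⊃ withhold_evidence); with O(issue_refund) we get O(withhold_evidence).
With premise 5, O(withhold_evidence ⊃ escrow_prescription), the K-axiom yields O(escrow_prescription).
Premise 2 is O(¬ping_server ⊃ ¬escrow_prescription); contrapositively O(escrow_prescription ⊃ ping_server). Since O(escrow_prescription) holds, K gives O(ping_server).
The contrapositive of premise 9 (O(inspect_evidence ⊃ ¬ping_server)) is O(ping_server ⊃ ¬inspect_evidence), and O(ping_server) is already established, so O(¬inspect_evidence).
Premises 6, 7 do not contribute to this derivation.
Hence ¬inspect_evidence is obligatory.

Obligatory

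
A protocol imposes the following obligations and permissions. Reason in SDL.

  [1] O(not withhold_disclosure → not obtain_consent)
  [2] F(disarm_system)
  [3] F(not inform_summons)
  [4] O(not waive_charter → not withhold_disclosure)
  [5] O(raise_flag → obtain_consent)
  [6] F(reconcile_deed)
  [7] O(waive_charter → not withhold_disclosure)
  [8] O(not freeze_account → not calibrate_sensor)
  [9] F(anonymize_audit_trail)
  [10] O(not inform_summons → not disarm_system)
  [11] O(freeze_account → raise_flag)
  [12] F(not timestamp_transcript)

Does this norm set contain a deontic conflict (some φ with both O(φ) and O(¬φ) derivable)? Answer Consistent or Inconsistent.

Premise 10 is O(not inform_summons → not disarm_system); even if O(not disarm_system) held, inferring O(not inform_summons) would be affirming the consequent — invalid.
So O(not inform_summons) is not derivable, and the apparent clash with O(inform_summons) does not arise.
A world satisfying every obligation exists (e.g. anonymize_audit_trail=false, calibrate_sensor=false, disarm_system=false, freeze_account=false, inform_summons=true, obtain_consent=false, raise_flag=false, reconcile_deed=false, timestamp_transcript=true, waive_charter=false, withhold_disclosure=false); no atom is both obligatory and forbidden, so the set is consistent.

Consistent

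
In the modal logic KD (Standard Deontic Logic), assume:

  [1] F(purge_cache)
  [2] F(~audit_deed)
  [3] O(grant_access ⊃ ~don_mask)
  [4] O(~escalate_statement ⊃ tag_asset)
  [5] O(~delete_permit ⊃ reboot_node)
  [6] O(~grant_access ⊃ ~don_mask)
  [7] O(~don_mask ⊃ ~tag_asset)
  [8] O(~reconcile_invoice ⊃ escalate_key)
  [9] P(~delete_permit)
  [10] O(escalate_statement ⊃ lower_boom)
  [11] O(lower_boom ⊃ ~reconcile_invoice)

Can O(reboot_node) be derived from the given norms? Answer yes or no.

No

Premise 5 is O(~delete_permit ⊃ reboot_node), but O(~delete_permit) is not derivable from the premises (the permission P(~delete_permit) asserts only ~O(delete_permit), not O(~delete_permit)), so it does not yield O(reboot_node).
No other premise forces O(reboot_node). An ideal world satisfying every premise can still have reboot_node false, so O(reboot_node) is not derivable.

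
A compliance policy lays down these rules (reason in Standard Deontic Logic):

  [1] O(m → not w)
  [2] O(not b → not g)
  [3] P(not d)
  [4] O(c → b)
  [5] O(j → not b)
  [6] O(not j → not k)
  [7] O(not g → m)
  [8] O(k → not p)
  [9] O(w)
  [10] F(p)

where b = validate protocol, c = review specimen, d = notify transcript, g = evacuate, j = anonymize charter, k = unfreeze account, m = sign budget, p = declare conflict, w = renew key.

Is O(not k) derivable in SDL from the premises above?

Yes

Premise 9 states O(w) outright.
Premise 1 is O(m → not w); contrapositively O(w → not m). Since O(w) holds, K gives O(not m).
Premise 7, O(not g → m), contraposes to O(not m → g); with O(not m) we get O(g).
Premise 2 is O(not b → not g); contrapositively O(g → b). Since O(g) holds, K gives O(b).
The contrapositive of premise 5 (O(j → not b)) is O(b → not j), and O(b) is already established, so O(not j).
From O(not j) and premise 6, O(not j → not k), we obtain O(not k).
Premises 3, 4, 8, 10 do not contribute to this derivation.
So O(not k) follows.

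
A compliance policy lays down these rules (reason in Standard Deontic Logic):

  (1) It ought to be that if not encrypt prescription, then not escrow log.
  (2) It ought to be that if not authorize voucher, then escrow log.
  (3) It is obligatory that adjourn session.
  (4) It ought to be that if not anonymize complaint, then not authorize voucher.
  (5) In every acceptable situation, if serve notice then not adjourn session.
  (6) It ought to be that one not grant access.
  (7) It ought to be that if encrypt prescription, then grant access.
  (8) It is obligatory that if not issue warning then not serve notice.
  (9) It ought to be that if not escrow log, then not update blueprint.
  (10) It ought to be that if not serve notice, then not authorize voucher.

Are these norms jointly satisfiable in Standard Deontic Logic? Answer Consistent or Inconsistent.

Premise 3 gives O(adjourn_session).
Premise 5, O(serve_notice → ¬adjourn_session), contraposes to O(adjourn_session → ¬serve_notice); with O(adjourn_session) we get O(¬serve_notice).
With premise 10, O(¬serve_notice → ¬authorize_voucher), the K-axiom yields O(¬authorize_voucher).
From O(¬authorize_voucher) and premise 2, O(¬authorize_voucher → escrow_log), we obtain O(escrow_log).
Premise 1 is O(¬encrypt_prescription → ¬escrow_log); contrapositively O(escrow_log → encrypt_prescription). Since O(escrow_log) holds, K gives O(encrypt_prescription).
Premise 7 is O(encrypt_prescription → grant_access); since O(encrypt_prescription), deontic closure gives O(grant_access).
However, premise 6 gives O(¬grant_access).
We now have both O(grant_access) and O(¬grant_access) — grant_access is simultaneously obligatory and forbidden, violating the D-axiom.

Inconsistent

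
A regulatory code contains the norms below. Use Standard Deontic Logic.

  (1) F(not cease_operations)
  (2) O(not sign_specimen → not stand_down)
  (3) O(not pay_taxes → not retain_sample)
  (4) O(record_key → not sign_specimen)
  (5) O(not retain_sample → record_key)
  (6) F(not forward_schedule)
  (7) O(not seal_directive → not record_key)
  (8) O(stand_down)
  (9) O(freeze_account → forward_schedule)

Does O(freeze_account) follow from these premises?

Premise 9 is O(freeze_account → forward_schedule); even if O(forward_schedule) held, inferring O(freeze_account) would be affirming the consequent — invalid.
No other premise forces O(freeze_account). An ideal world satisfying every premise can still have freeze_account false, so O(freeze_account) is not derivable.

No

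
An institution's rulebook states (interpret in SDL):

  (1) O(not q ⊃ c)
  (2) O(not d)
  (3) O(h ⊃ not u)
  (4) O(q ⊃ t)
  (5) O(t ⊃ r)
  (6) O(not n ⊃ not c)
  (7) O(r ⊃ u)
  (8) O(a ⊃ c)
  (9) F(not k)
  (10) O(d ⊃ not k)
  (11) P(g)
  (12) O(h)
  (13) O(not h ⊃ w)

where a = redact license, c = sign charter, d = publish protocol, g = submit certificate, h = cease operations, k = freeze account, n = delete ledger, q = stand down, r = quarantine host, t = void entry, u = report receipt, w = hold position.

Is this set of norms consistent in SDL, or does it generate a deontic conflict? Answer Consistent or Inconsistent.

Consistent

Premise 10 is O(d ⊃ not k), but O(d) is not derivable from the premises, so it does not yield O(not k).
So O(not k) is not derivable, and the apparent clash with O(k) does not arise.
A world satisfying every obligation exists (e.g. a=false, c=true, d=false, g=false, h=true, k=true, n=true, q=false, r=false, t=false, u=false, w=false); no atom is both obligatory and forbidden, so the set is consistent.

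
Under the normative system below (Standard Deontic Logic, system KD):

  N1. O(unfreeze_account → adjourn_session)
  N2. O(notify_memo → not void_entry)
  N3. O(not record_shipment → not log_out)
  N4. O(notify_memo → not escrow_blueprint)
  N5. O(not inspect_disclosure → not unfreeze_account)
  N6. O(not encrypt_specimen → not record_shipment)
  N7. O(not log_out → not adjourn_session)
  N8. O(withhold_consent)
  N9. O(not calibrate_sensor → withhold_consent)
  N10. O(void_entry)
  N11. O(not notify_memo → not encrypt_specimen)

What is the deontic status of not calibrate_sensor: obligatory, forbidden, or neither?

Neither

Premise 9 is O(not calibrate_sensor → withhold_consent); even if O(withhold_consent) held, inferring O(not calibrate_sensor) would be affirming the consequent — invalid.
No premise or chain of K-axiom applications forces O(not calibrate_sensor), and none forces O(calibrate_sensor). So not calibrate_sensor is neither obligatory nor forbidden under these norms.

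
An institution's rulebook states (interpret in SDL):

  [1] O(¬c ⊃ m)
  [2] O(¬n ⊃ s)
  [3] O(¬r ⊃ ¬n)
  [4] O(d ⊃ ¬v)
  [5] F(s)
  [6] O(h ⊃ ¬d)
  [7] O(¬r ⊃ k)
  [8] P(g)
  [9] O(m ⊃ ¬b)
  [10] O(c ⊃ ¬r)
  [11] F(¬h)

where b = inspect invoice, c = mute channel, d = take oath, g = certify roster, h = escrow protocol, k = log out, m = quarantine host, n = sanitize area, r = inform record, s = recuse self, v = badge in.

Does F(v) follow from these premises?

No

Premise 4 is O(d ⊃ ¬v), but O(d) is not derivable from the premises, so it does not yield O(¬v).
No other premise forces O(¬v). An ideal world satisfying every premise can still have v true, so F(v) is not derivable.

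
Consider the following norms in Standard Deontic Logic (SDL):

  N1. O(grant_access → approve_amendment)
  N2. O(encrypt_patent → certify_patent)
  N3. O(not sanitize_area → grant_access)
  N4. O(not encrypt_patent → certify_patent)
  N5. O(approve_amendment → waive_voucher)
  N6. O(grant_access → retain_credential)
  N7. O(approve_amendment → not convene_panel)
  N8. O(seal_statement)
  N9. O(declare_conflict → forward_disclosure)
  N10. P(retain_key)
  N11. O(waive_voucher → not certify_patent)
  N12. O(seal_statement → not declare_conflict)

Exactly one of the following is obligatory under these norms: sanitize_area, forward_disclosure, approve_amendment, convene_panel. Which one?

sanitize_area

By case analysis on encrypt_patent: premise 2 gives O(encrypt_patent → certify_patent) and premise 4 gives O(not encrypt_patent → certify_patent), so O(certify_patent) either way.
Premise 11 is O(waive_voucher → not certify_patent); contrapositively O(certify_patent → not waive_voucher). Since O(certify_patent) holds, K gives O(not waive_voucher).
The contrapositive of premise 5 (O(approve_amendment → waive_voucher)) is O(not waive_voucher → not approve_amendment), and O(not waive_voucher) is already established, so O(not approve_amendment).
The contrapositive of premise 1 (O(grant_access → approve_amendment)) is O(not approve_amendment → not grant_access), and O(not approve_amendment) is already established, so O(not grant_access).
Premise 3, O(not sanitize_area → grant_access), contraposes to O(not grant_access → sanitize_area); with O(not grant_access) we get O(sanitize_area).
So O(sanitize_area) holds — sanitize_area is obligatory. None of the other listed options is made obligatory by any chain of premises.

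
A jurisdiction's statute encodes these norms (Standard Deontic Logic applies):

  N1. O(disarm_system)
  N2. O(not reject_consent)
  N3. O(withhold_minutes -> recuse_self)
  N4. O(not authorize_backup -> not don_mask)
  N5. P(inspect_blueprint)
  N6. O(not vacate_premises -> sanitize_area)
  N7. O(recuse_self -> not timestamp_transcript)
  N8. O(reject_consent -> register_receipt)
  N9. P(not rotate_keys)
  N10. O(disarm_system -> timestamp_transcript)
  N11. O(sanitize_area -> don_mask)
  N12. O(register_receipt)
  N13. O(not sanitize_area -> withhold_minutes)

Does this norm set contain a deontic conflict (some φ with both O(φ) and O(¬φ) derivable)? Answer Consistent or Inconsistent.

Premise 8 is O(reject_consent -> register_receipt); even if O(register_receipt) held, inferring O(reject_consent) would be affirming the consequent — invalid.
So O(reject_consent) is not derivable, and the apparent clash with O(not reject_consent) does not arise.
A world satisfying every obligation exists (e.g. authorize_backup=true, disarm_system=true, don_mask=true, inspect_blueprint=false, recuse_self=false, register_receipt=true, reject_consent=false, rotate_keys=false, sanitize_area=true, timestamp_transcript=true, vacate_premises=false, withhold_minutes=false); no atom is both obligatory and forbidden, so the set is consistent.

Consistent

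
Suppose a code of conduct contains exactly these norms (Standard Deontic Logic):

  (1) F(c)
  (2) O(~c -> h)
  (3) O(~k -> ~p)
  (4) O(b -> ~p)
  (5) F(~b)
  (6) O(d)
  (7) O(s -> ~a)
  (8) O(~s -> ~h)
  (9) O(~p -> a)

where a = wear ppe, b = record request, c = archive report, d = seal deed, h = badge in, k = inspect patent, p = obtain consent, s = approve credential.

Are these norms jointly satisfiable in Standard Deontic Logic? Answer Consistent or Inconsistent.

Inconsistent

Premise 5 is F(~b), i.e. O(b).
From O(b) and premise 4, O(b -> ~p), we obtain O(~p).
From O(~p) and premise 9, O(~p -> a), we obtain O(a).
Premise 7 is O(s -> ~a); contrapositively O(a -> ~s). Since O(a) holds, K gives O(~s).
Applying K to premise 8 (O(~s -> ~h)) and O(~s) yields O(~h).
Premise 2 is O(~c -> h); contrapositively O(~h -> c). Since O(~h) holds, K gives O(c).
Yet premise 1 is F(c), i.e. O(~c).
We now have both O(c) and O(~c) — c is simultaneously obligatory and forbidden, violating the D-axiom.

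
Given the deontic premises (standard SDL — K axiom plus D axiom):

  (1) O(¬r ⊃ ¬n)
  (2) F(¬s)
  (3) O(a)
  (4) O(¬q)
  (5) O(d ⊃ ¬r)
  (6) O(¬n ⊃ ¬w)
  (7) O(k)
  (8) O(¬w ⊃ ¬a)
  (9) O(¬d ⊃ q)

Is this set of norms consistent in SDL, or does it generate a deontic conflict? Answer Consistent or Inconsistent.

Inconsistent

From premise 3 we have O(a).
The contrapositive of premise 8 (O(¬w ⊃ ¬a)) is O(a ⊃ w), and O(a) is already established, so O(w).
The contrapositive of premise 6 (O(¬n ⊃ ¬w)) is O(w ⊃ n), and O(w) is already established, so O(n).
Premise 1 is O(¬r ⊃ ¬n); contrapositively O(n ⊃ r). Since O(n) holds, K gives O(r).
Premise 5, O(d ⊃ ¬r), contraposes to O(r ⊃ ¬d); with O(r) we get O(¬d).
From O(¬d) and premise 9, O(¬d ⊃ q), we obtain O(q).
However, premise 4 gives O(¬q).
We now have both O(q) and O(¬q) — q is simultaneously obligatory and forbidden, violating the D-axiom.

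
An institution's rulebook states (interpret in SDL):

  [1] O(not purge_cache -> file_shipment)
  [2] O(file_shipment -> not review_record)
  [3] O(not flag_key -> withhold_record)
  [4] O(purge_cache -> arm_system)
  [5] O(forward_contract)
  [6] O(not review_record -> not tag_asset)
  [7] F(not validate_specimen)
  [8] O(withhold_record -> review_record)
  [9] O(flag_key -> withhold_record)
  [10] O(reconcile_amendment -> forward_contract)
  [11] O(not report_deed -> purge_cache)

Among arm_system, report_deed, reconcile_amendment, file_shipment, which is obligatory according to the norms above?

arm_system

Premises 9 and 3 cover both cases: O(flag_key -> withhold_record) and O(not flag_key -> withhold_record). Since flag_key ∨ not flag_key is a tautology, O(withhold_record) follows.
From O(withhold_record) and premise 8, O(withhold_record -> review_record), we obtain O(review_record).
The contrapositive of premise 2 (O(file_shipment -> not review_record)) is O(review_record -> not file_shipment), and O(review_record) is already established, so O(not file_shipment).
Premise 1 is O(not purge_cache -> file_shipment); contrapositively O(not file_shipment -> purge_cache). Since O(not file_shipment) holds, K gives O(purge_cache).
Applying K to premise 4 (O(purge_cache -> arm_system)) and O(purge_cache) yields O(arm_system).
So O(arm_system) holds — arm_system is obligatory. None of the other listed options is made obligatory by any chain of premises.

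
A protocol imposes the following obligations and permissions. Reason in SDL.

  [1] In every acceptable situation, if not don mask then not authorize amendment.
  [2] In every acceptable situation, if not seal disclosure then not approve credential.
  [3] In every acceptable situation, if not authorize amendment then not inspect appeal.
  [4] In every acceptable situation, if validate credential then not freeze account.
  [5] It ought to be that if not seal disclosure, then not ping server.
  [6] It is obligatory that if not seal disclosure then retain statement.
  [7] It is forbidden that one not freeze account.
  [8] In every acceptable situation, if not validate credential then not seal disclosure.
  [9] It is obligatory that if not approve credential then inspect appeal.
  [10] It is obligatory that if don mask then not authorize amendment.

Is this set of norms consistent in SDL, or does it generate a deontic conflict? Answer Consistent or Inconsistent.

Premises 10 and 1 are O(don_mask → ¬authorize_amendment) and O(¬don_mask → ¬authorize_amendment); every ideal world satisfies don_mask or ¬don_mask, so in either case ¬authorize_amendment holds — hence O(¬authorize_amendment).
With premise 3, O(¬authorize_amendment → ¬inspect_appeal), the K-axiom yields O(¬inspect_appeal).
Premise 9 is O(¬approve_credential → inspect_appeal); contrapositively O(¬inspect_appeal → approve_credential). Since O(¬inspect_appeal) holds, K gives O(approve_credential).
The contrapositive of premise 2 (O(¬seal_disclosure → ¬approve_credential)) is O(approve_credential → seal_disclosure), and O(approve_credential) is already established, so O(seal_disclosure).
The contrapositive of premise 8 (O(¬validate_credential → ¬seal_disclosure)) is O(seal_disclosure → validate_credential), and O(seal_disclosure) is already established, so O(validate_credential).
Applying K to premise 4 (O(validate_credential → ¬freeze_account)) and O(validate_credential) yields O(¬freeze_account).
Yet premise 7 is F(¬freeze_account), i.e. O(freeze_account).
We now have both O(¬freeze_account) and O(freeze_account) — freeze_account is simultaneously obligatory and forbidden, violating the D-axiom.

Inconsistent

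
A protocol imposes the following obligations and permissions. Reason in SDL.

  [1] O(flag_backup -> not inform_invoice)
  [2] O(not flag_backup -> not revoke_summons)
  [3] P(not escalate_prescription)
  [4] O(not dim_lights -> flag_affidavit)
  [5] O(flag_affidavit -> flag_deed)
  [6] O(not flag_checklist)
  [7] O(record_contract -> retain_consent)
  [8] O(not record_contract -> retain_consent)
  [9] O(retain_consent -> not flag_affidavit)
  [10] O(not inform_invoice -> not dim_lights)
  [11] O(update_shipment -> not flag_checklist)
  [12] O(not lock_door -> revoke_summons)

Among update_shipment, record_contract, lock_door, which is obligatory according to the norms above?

Premises 8 and 7 are O(not record_contract -> retain_consent) and O(record_contract -> retain_consent); every ideal world satisfies not record_contract or record_contract, so in either case retain_consent holds — hence O(retain_consent).
With premise 9, O(retain_consent -> not flag_affidavit), the K-axiom yields O(not flag_affidavit).
Premise 4 is O(not dim_lights -> flag_affidavit); contrapositively O(not flag_affidavit -> dim_lights). Since O(not flag_affidavit) holds, K gives O(dim_lights).
Premise 10 is O(not inform_invoice -> not dim_lights); contrapositively O(dim_lights -> inform_invoice). Since O(dim_lights) holds, K gives O(inform_invoice).
Premise 1, O(flag_backup -> not inform_invoice), contraposes to O(inform_invoice -> not flag_backup); with O(inform_invoice) we get O(not flag_backup).
Premise 2 is O(not flag_backup -> not revoke_summons); since O(not flag_backup), deontic closure gives O(not revoke_summons).
Premise 12, O(not lock_door -> revoke_summons), contraposes to O(not revoke_summons -> lock_door); with O(not revoke_summons) we get O(lock_door).
So O(lock_door) holds — lock_door is obligatory. None of the other listed options is made obligatory by any chain of premises.

lock_door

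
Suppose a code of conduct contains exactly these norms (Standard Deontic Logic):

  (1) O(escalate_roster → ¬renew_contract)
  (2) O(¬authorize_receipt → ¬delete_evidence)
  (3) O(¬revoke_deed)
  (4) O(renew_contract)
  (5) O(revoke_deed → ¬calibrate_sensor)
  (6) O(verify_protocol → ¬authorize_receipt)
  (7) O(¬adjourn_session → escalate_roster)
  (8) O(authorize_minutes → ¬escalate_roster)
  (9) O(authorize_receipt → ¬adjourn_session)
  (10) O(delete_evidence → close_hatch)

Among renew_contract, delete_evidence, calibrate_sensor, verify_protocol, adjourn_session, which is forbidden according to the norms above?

delete_evidence

Premise 4 states O(renew_contract) outright.
Premise 1, O(escalate_roster → ¬renew_contract), contraposes to O(renew_contract → ¬escalate_roster); with O(renew_contract) we get O(¬escalate_roster).
Premise 7, O(¬adjourn_session → escalate_roster), contraposes to O(¬escalate_roster → adjourn_session); with O(¬escalate_roster) we get O(adjourn_session).
The contrapositive of premise 9 (O(authorize_receipt → ¬adjourn_session)) is O(adjourn_session → ¬authorize_receipt), and O(adjourn_session) is already established, so O(¬authorize_receipt).
From O(¬authorize_receipt) and premise 2, O(¬authorize_receipt → ¬delete_evidence), we obtain O(¬delete_evidence).
So O(¬delete_evidence) holds, i.e. delete_evidence is forbidden. None of the other listed options is forbidden under the premises.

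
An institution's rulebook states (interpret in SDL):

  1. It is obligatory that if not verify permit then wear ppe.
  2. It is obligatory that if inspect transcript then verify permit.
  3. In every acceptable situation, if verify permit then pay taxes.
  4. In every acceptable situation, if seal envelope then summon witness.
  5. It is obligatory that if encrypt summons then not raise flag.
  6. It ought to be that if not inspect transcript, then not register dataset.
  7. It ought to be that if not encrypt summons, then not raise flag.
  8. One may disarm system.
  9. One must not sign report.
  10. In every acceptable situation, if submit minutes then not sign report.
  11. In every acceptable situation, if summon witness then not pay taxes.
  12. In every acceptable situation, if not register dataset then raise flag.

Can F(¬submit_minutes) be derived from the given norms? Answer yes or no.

No

Premise 10 is O(submit_minutes → ¬sign_report); even if O(¬sign_report) held, inferring O(submit_minutes) would be affirming the consequent — invalid.
No other premise forces O(submit_minutes). An ideal world satisfying every premise can still have ¬submit_minutes true, so F(¬submit_minutes) is not derivable.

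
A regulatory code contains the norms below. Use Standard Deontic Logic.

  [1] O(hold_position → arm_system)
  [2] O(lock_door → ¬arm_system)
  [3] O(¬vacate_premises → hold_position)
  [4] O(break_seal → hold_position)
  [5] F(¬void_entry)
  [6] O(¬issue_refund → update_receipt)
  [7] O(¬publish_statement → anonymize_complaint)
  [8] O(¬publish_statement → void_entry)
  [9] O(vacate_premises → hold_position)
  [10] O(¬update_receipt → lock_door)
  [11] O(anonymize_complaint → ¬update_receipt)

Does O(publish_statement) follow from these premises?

Yes

Premises 3 and 9 are O(¬vacate_premises → hold_position) and O(vacate_premises → hold_position); every ideal world satisfies ¬vacate_premises or vacate_premises, so in either case hold_position holds — hence O(hold_position).
From O(hold_position) and premise 1, O(hold_position → arm_system), we obtain O(arm_system).
Premise 2, O(lock_door → ¬arm_system), contraposes to O(arm_system → ¬lock_door); with O(arm_system) we get O(¬lock_door).
Premise 10, O(¬update_receipt → lock_door), contraposes to O(¬lock_door → update_receipt); with O(¬lock_door) we get O(update_receipt).
Premise 11, O(anonymize_complaint → ¬update_receipt), contraposes to O(update_receipt → ¬anonymize_complaint); with O(update_receipt) we get O(¬anonymize_complaint).
Premise 7 is O(¬publish_statement → anonymize_complaint); contrapositively O(¬anonymize_complaint → publish_statement). Since O(¬anonymize_complaint) holds, K gives O(publish_statement).
Premises 4, 5, 6, 8 do not contribute to this derivation.
So O(publish_statement) follows.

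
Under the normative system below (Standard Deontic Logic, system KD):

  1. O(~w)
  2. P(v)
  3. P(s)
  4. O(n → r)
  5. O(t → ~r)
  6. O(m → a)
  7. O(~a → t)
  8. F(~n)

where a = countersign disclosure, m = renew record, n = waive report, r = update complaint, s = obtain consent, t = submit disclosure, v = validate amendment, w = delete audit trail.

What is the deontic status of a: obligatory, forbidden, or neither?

Obligatory

Premise 8 is F(~n), i.e. O(n).
Premise 4 is O(n → r); since O(n), deontic closure gives O(r).
Premise 5 is O(t → ~r); contrapositively O(r → ~t). Since O(r) holds, K gives O(~t).
The contrapositive of premise 7 (O(~a → t)) is O(~t → a), and O(~t) is already established, so O(a).
Premises 1, 2, 3, 6 do not contribute to this derivation.
Hence a is obligatory.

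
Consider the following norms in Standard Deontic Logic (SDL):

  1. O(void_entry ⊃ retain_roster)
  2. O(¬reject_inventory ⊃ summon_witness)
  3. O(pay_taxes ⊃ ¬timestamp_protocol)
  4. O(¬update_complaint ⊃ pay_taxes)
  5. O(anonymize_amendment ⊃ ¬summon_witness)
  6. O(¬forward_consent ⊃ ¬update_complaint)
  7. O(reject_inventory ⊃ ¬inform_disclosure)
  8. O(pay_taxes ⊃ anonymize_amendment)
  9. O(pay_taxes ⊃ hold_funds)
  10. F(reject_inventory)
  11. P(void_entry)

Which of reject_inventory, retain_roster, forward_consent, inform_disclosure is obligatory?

forward_consent

Premise 10 is F(reject_inventory), i.e. O(¬reject_inventory).
With premise 2, O(¬reject_inventory ⊃ summon_witness), the K-axiom yields O(summon_witness).
Premise 5, O(anonymize_amendment ⊃ ¬summon_witness), contraposes to O(summon_witness ⊃ ¬anonymize_amendment); with O(summon_witness) we get O(¬anonymize_amendment).
Premise 8, O(pay_taxes ⊃ anonymize_amendment), contraposes to O(¬anonymize_amendment ⊃ ¬pay_taxes); with O(¬anonymize_amendment) we get O(¬pay_taxes).
Premise 4 is O(¬update_complaint ⊃ pay_taxes); contrapositively O(¬pay_taxes ⊃ update_complaint). Since O(¬pay_taxes) holds, K gives O(update_complaint).
Premise 6, O(¬forward_consent ⊃ ¬update_complaint), contraposes to O(update_complaint ⊃ forward_consent); with O(update_complaint) we get O(forward_consent).
So O(forward_consent) holds — forward_consent is obligatory. None of the other listed options is made obligatory by any chain of premises.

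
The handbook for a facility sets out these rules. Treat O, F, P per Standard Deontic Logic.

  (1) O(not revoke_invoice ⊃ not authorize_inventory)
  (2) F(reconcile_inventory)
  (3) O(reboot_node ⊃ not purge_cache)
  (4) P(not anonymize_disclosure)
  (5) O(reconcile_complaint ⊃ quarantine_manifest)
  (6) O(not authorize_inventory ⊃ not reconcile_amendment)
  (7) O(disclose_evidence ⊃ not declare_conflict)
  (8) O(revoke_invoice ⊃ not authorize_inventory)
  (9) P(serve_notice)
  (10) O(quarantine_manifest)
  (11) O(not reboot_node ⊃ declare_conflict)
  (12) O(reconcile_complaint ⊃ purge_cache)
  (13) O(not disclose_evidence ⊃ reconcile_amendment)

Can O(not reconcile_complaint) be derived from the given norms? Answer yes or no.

Yes

By case analysis on revoke_invoice: premise 8 gives O(revoke_invoice ⊃ not authorize_inventory) and premise 1 gives O(not revoke_invoice ⊃ not authorize_inventory), so O(not authorize_inventory) either way.
With premise 6, O(not authorize_inventory ⊃ not reconcile_amendment), the K-axiom yields O(not reconcile_amendment).
Premise 13 is O(not disclose_evidence ⊃ reconcile_amendment); contrapositively O(not reconcile_amendment ⊃ disclose_evidence). Since O(not reconcile_amendment) holds, K gives O(disclose_evidence).
Premise 7 is O(disclose_evidence ⊃ not declare_conflict); since O(disclose_evidence), deontic closure gives O(not declare_conflict).
The contrapositive of premise 11 (O(not reboot_node ⊃ declare_conflict)) is O(not declare_conflict ⊃ reboot_node), and O(not declare_conflict) is already established, so O(reboot_node).
Premise 3 is O(reboot_node ⊃ not purge_cache); since O(reboot_node), deontic closure gives O(not purge_cache).
Premise 12 is O(reconcile_complaint ⊃ purge_cache); contrapositively O(not purge_cache ⊃ not reconcile_complaint). Since O(not purge_cache) holds, K gives O(not reconcile_complaint).
Premises 2, 4, 5, 9, 10 do not contribute to this derivation.
So O(not reconcile_complaint) follows.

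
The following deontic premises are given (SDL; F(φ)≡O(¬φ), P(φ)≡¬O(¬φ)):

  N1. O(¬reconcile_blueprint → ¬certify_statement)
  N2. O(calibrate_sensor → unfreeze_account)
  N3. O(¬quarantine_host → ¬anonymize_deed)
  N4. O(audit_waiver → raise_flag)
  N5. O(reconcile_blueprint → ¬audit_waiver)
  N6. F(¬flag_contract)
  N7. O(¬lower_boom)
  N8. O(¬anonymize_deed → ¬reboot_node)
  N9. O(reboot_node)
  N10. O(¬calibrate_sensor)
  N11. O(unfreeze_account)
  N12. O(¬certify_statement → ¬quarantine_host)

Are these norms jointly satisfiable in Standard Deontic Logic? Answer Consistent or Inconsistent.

Premise 2 is O(calibrate_sensor → unfreeze_account); even if O(unfreeze_account) held, inferring O(calibrate_sensor) would be affirming the consequent — invalid.
So O(calibrate_sensor) is not derivable, and the apparent clash with O(¬calibrate_sensor) does not arise.
A world satisfying every obligation exists (e.g. anonymize_deed=true, audit_waiver=false, calibrate_sensor=false, certify_statement=true, flag_contract=true, lower_boom=false, quarantine_host=true, raise_flag=false, reboot_node=true, reconcile_blueprint=true, unfreeze_account=true); no atom is both obligatory and forbidden, so the set is consistent.

Consistent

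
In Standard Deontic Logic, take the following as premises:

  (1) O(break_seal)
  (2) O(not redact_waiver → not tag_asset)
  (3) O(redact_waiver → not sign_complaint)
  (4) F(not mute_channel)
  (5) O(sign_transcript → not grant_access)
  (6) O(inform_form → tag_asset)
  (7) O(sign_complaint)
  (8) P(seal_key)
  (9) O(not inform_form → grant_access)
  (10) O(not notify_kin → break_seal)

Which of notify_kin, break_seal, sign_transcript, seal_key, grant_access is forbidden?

Premise 7 gives O(sign_complaint).
Premise 3 is O(redact_waiver → not sign_complaint); contrapositively O(sign_complaint → not redact_waiver). Since O(sign_complaint) holds, K gives O(not redact_waiver).
With premise 2, O(not redact_waiver → not tag_asset), the K-axiom yields O(not tag_asset).
Premise 6, O(inform_form → tag_asset), contraposes to O(not tag_asset → not inform_form); with O(not tag_asset) we get O(not inform_form).
Premise 9 is O(not inform_form → grant_access); since O(not inform_form), deontic closure gives O(grant_access).
Premise 5, O(sign_transcript → not grant_access), contraposes to O(grant_access → not sign_transcript); with O(grant_access) we get O(not sign_transcript).
So O(not sign_transcript) holds, i.e. sign_transcript is forbidden. None of the other listed options is forbidden under the premises.

sign_transcript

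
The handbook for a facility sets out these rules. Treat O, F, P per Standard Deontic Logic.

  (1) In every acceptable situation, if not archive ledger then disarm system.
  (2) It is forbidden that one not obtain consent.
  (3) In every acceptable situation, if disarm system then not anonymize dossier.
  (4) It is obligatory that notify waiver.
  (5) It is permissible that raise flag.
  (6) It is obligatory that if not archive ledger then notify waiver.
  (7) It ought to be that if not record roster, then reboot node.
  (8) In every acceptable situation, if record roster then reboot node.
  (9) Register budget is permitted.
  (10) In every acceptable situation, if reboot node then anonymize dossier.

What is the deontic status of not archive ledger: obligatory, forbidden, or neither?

Premises 7 and 8 are O(¬record_roster → reboot_node) and O(record_roster → reboot_node); every ideal world satisfies ¬record_roster or record_roster, so in either case reboot_node holds — hence O(reboot_node).
Premise 10 is O(reboot_node → anonymize_dossier); since O(reboot_node), deontic closure gives O(anonymize_dossier).
The contrapositive of premise 3 (O(disarm_system → ¬anonymize_dossier)) is O(anonymize_dossier → ¬disarm_system), and O(anonymize_dossier) is already established, so O(¬disarm_system).
Premise 1 is O(¬archive_ledger → disarm_system); contrapositively O(¬disarm_system → archive_ledger). Since O(¬disarm_system) holds, K gives O(archive_ledger).
Premises 2, 4, 5, 6, 9 do not contribute to this derivation.
Thus O(archive_ledger), which is F(¬archive_ledger): ¬archive_ledger is forbidden.

Forbidden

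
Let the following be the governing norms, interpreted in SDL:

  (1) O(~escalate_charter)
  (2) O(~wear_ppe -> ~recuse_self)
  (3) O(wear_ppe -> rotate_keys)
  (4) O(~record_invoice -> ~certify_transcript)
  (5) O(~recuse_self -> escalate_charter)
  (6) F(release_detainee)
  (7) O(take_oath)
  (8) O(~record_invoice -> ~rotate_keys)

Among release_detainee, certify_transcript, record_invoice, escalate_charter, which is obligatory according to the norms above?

record_invoice

Premise 1 gives O(~escalate_charter).
Premise 5 is O(~recuse_self -> escalate_charter); contrapositively O(~escalate_charter -> recuse_self). Since O(~escalate_charter) holds, K gives O(recuse_self).
Premise 2 is O(~wear_ppe -> ~recuse_self); contrapositively O(recuse_self -> wear_ppe). Since O(recuse_self) holds, K gives O(wear_ppe).
From O(wear_ppe) and premise 3, O(wear_ppe -> rotate_keys), we obtain O(rotate_keys).
Premise 8 is O(~record_invoice -> ~rotate_keys); contrapositively O(rotate_keys -> record_invoice). Since O(rotate_keys) holds, K gives O(record_invoice).
So O(record_invoice) holds — record_invoice is obligatory. None of the other listed options is made obligatory by any chain of premises.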